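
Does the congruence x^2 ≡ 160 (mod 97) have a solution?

no

Reduce the numerator: 160 ≡ 63 (mod 97), so (160/97) = (63/97).
97 ≡ 1 (mod 4), so quadratic reciprocity gives (63/97) = (97/63). Reduce: 97 ≡ 34 (mod 63). Now have (34/63).
Factor out 2: 34 = 2·17. Since 63 ≡ 7 (mod 8), (2/63) = +1. Now have (17/63).
17 ≡ 1 (mod 4), so quadratic reciprocity gives (17/63) = (63/17). Reduce: 63 ≡ 12 (mod 17). Now have (12/17).
Factor out 2: 12 = 2^2·3. Since 17 ≡ 1 (mod 8), (2/17) = +1, and (2/17)^2 = +1. Now have (3/17).
17 ≡ 1 (mod 4), so quadratic reciprocity gives (3/17) = (17/3). Reduce: 17 ≡ 2 (mod 3). Now have (2/3).
Factor out 2: 2 = 2. Since 3 ≡ 3 (mod 8), (2/3) = -1. Now have -(1/3).
(1/3) = 1. Collecting the sign factors: -1.
(160/97) = -1, and 97 is prime, so 160 is not a quadratic residue mod 97.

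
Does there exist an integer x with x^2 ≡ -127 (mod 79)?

(-127|79)
  = (31|79)    [-127 ≡ 31 mod 79]
  = -(79|31)    [QR: both ≡ 3 mod 4, sign flips]
  = -(17|31)    [79 ≡ 17 mod 31]
  = -(31|17)    [QR: 17 ≡ 1 mod 4, sign kept]
  = -(14|17)    [31 ≡ 14 mod 17]
  = -(7|17)    [17 ≡ 1 mod 8 ⇒ (2|17) = +1]
  = -(17|7)    [QR: 17 ≡ 1 mod 4, sign kept]
  = -(3|7)    [17 ≡ 3 mod 7]
  = (7|3)    [QR: both ≡ 3 mod 4, sign flips]
  = (1|3)    [7 ≡ 1 mod 3]
  = 1    [(1|3) = 1]
(-127|79) = 1, and 79 is prime, so -127 is a quadratic residue mod 79.

yes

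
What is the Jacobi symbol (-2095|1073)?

(-2095|1073)
  = (2095|1073)    [1073 ≡ 1 mod 4 ⇒ (-1|1073) = +1]
  = (1022|1073)    [2095 ≡ 1022 mod 1073]
  = (511|1073)    [1073 ≡ 1 mod 8 ⇒ (2|1073) = +1]
  = (1073|511)    [QR: 1073 ≡ 1 mod 4, sign kept]
  = (51|511)    [1073 ≡ 51 mod 511]
  = -(511|51)    [QR: both ≡ 3 mod 4, sign flips]
  = -(1|51)    [511 ≡ 1 mod 51]
  = -1    [(1|51) = 1]

-1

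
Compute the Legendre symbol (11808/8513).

Reduce the numerator: 11808 ≡ 3295 (mod 8513), so (11808/8513) = (3295/8513).
8513 ≡ 1 (mod 4), so quadratic reciprocity gives (3295/8513) = (8513/3295). Reduce: 8513 ≡ 1923 (mod 3295). Now have (1923/3295).
Both 1923 ≡ 3 and 3295 ≡ 3 (mod 4), so reciprocity gives (1923/3295) = -(3295/1923). Reduce: 3295 ≡ 1372 (mod 1923). Now have -(1372/1923).
Factor out 2: 1372 = 2^2·343. Since 1923 ≡ 3 (mod 8), (2/1923) = -1, and (2/1923)^2 = +1. Now have -(343/1923).
Both 343 ≡ 3 and 1923 ≡ 3 (mod 4), so reciprocity gives (343/1923) = -(1923/343). Reduce: 1923 ≡ 208 (mod 343). Now have (208/343).
Factor out 2: 208 = 2^4·13. Since 343 ≡ 7 (mod 8), (2/343) = +1, and (2/343)^4 = +1. Now have (13/343).
13 ≡ 1 (mod 4), so quadratic reciprocity gives (13/343) = (343/13). Reduce: 343 ≡ 5 (mod 13). Now have (5/13).
5 ≡ 1 (mod 4), so quadratic reciprocity gives (5/13) = (13/5). Reduce: 13 ≡ 3 (mod 5). Now have (3/5).
5 ≡ 1 (mod 4), so quadratic reciprocity gives (3/5) = (5/3). Reduce: 5 ≡ 2 (mod 3). Now have (2/3).
Factor out 2: 2 = 2. Since 3 ≡ 3 (mod 8), (2/3) = -1. Now have -(1/3).
(1/3) = 1. Collecting the sign factors: -1.

-1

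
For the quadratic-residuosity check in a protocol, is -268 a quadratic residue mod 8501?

Reduce the numerator: -268 ≡ 8233 (mod 8501), so (-268|8501) = (8233|8501).
8233 ≡ 1 (mod 4), so quadratic reciprocity gives (8233|8501) = (8501|8233). Reduce: 8501 ≡ 268 (mod 8233). Now have (268|8233).
Factor out 2: 268 = 2^2·67. Since 8233 ≡ 1 (mod 8), (2|8233) = +1, and (2|8233)^2 = +1. Now have (67|8233).
8233 ≡ 1 (mod 4), so quadratic reciprocity gives (67|8233) = (8233|67). Reduce: 8233 ≡ 59 (mod 67). Now have (59|67).
Both 59 ≡ 3 and 67 ≡ 3 (mod 4), so reciprocity gives (59|67) = -(67|59). Reduce: 67 ≡ 8 (mod 59). Now have -(8|59).
Factor out 2: 8 = 2^3. Since 59 ≡ 3 (mod 8), (2|59) = -1, and (2|59)^3 = -1. Now have (1|59).
(1|59) = 1. Collecting the sign factors: 1.
The Legendre symbol is 1, so x^2 ≡ -268 (mod 8501) has solution.

yes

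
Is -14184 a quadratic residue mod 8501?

(-14184|8501)
  = (14184|8501)    [8501 ≡ 1 mod 4 ⇒ (-1|8501) = +1]
  = (5683|8501)    [14184 ≡ 5683 mod 8501]
  = (8501|5683)    [QR: 8501 ≡ 1 mod 4, sign kept]
  = (2818|5683)    [8501 ≡ 2818 mod 5683]
  = -(1409|5683)    [5683 ≡ 3 mod 8 ⇒ (2|5683) = -1]
  = -(5683|1409)    [QR: 1409 ≡ 1 mod 4, sign kept]
  = -(47|1409)    [5683 ≡ 47 mod 1409]
  = -(1409|47)    [QR: 1409 ≡ 1 mod 4, sign kept]
  = -(46|47)    [1409 ≡ 46 mod 47]
  = -(23|47)    [47 ≡ 7 mod 8 ⇒ (2|47) = +1]
  = (47|23)    [QR: both ≡ 3 mod 4, sign flips]
  = (1|23)    [47 ≡ 1 mod 23]
  = 1    [(1|23) = 1]
(-14184|8501) = 1, and 8501 is prime, so -14184 is a quadratic residue mod 8501.

yes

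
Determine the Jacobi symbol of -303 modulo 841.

Reduce the numerator: -303 ≡ 538 (mod 841), so (-303/841) = (538/841).
Factor out 2: 538 = 2·269. Since 841 ≡ 1 (mod 8), (2/841) = +1. Now have (269/841).
269 ≡ 1 (mod 4), so quadratic reciprocity gives (269/841) = (841/269). Reduce: 841 ≡ 34 (mod 269). Now have (34/269).
Factor out 2: 34 = 2·17. Since 269 ≡ 5 (mod 8), (2/269) = -1. Now have -(17/269).
17 ≡ 1 (mod 4), so quadratic reciprocity gives (17/269) = (269/17). Reduce: 269 ≡ 14 (mod 17). Now have -(14/17).
Factor out 2: 14 = 2·7. Since 17 ≡ 1 (mod 8), (2/17) = +1. Now have -(7/17).
17 ≡ 1 (mod 4), so quadratic reciprocity gives (7/17) = (17/7). Reduce: 17 ≡ 3 (mod 7). Now have -(3/7).
Both 3 ≡ 3 and 7 ≡ 3 (mod 4), so reciprocity gives (3/7) = -(7/3). Reduce: 7 ≡ 1 (mod 3). Now have (1/3).
(1/3) = 1. Collecting the sign factors: 1.

1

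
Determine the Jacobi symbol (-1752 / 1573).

1

(-1752 / 1573)
  = (1752 / 1573)    [1573 ≡ 1 mod 4 ⇒ (-1 / 1573) = +1]
  = (179 / 1573)    [1752 ≡ 179 mod 1573]
  = (1573 / 179)    [QR: 1573 ≡ 1 mod 4, sign kept]
  = (141 / 179)    [1573 ≡ 141 mod 179]
  = (179 / 141)    [QR: 141 ≡ 1 mod 4, sign kept]
  = (38 / 141)    [179 ≡ 38 mod 141]
  = -(19 / 141)    [141 ≡ 5 mod 8 ⇒ (2 / 141) = -1]
  = -(141 / 19)    [QR: 141 ≡ 1 mod 4, sign kept]
  = -(8 / 19)    [141 ≡ 8 mod 19]
  = (1 / 19)    [19 ≡ 3 mod 8 ⇒ (2 / 19)^3 = -1]
  = 1    [(1 / 19) = 1]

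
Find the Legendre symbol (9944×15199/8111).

1

By multiplicativity, (9944·15199/8111) = (9944/8111)·(15199/8111).
First factor (9944/8111):
Reduce the numerator: 9944 ≡ 1833 (mod 8111), so (9944/8111) = (1833/8111).
1833 ≡ 1 (mod 4), so quadratic reciprocity gives (1833/8111) = (8111/1833). Reduce: 8111 ≡ 779 (mod 1833). Now have (779/1833).
1833 ≡ 1 (mod 4), so quadratic reciprocity gives (779/1833) = (1833/779). Reduce: 1833 ≡ 275 (mod 779). Now have (275/779).
Both 275 ≡ 3 and 779 ≡ 3 (mod 4), so reciprocity gives (275/779) = -(779/275). Reduce: 779 ≡ 229 (mod 275). Now have -(229/275).
229 ≡ 1 (mod 4), so quadratic reciprocity gives (229/275) = (275/229). Reduce: 275 ≡ 46 (mod 229). Now have -(46/229).
Factor out 2: 46 = 2·23. Since 229 ≡ 5 (mod 8), (2/229) = -1. Now have (23/229).
229 ≡ 1 (mod 4), so quadratic reciprocity gives (23/229) = (229/23). Reduce: 229 ≡ 22 (mod 23). Now have (22/23).
Factor out 2: 22 = 2·11. Since 23 ≡ 7 (mod 8), (2/23) = +1. Now have (11/23).
Both 11 ≡ 3 and 23 ≡ 3 (mod 4), so reciprocity gives (11/23) = -(23/11). Reduce: 23 ≡ 1 (mod 11). Now have -(1/11).
(1/11) = 1. Collecting the sign factors: -1.
Second factor (15199/8111):
Reduce the numerator: 15199 ≡ 7088 (mod 8111), so (15199/8111) = (7088/8111).
Factor out 2: 7088 = 2^4·443. Since 8111 ≡ 7 (mod 8), (2/8111) = +1, and (2/8111)^4 = +1. Now have (443/8111).
Both 443 ≡ 3 and 8111 ≡ 3 (mod 4), so reciprocity gives (443/8111) = -(8111/443). Reduce: 8111 ≡ 137 (mod 443). Now have -(137/443).
137 ≡ 1 (mod 4), so quadratic reciprocity gives (137/443) = (443/137). Reduce: 443 ≡ 32 (mod 137). Now have -(32/137).
Factor out 2: 32 = 2^5. Since 137 ≡ 1 (mod 8), (2/137) = +1, and (2/137)^5 = +1. Now have -(1/137).
(1/137) = 1. Collecting the sign factors: -1.
Product: (-1)·(-1) = 1.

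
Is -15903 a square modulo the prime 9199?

Reduce the numerator: -15903 ≡ 2495 (mod 9199), so (-15903/9199) = (2495/9199).
Both 2495 ≡ 3 and 9199 ≡ 3 (mod 4), so reciprocity gives (2495/9199) = -(9199/2495). Reduce: 9199 ≡ 1714 (mod 2495). Now have -(1714/2495).
Factor out 2: 1714 = 2·857. Since 2495 ≡ 7 (mod 8), (2/2495) = +1. Now have -(857/2495).
857 ≡ 1 (mod 4), so quadratic reciprocity gives (857/2495) = (2495/857). Reduce: 2495 ≡ 781 (mod 857). Now have -(781/857).
781 ≡ 1 (mod 4), so quadratic reciprocity gives (781/857) = (857/781). Reduce: 857 ≡ 76 (mod 781). Now have -(76/781).
Factor out 2: 76 = 2^2·19. Since 781 ≡ 5 (mod 8), (2/781) = -1, and (2/781)^2 = +1. Now have -(19/781).
781 ≡ 1 (mod 4), so quadratic reciprocity gives (19/781) = (781/19). Reduce: 781 ≡ 2 (mod 19). Now have -(2/19).
Factor out 2: 2 = 2. Since 19 ≡ 3 (mod 8), (2/19) = -1. Now have (1/19).
(1/19) = 1. Collecting the sign factors: 1.
(-15903/9199) = 1, and 9199 is prime, so -15903 is a quadratic residue mod 9199.

yes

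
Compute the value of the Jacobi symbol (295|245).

(295|245)
  = (50|245)    [295 ≡ 50 mod 245]
  = -(25|245)    [245 ≡ 5 mod 8 ⇒ (2|245) = -1]
  = -(245|25)    [QR: 25 ≡ 1 mod 4, sign kept]
  = -(20|25)    [245 ≡ 20 mod 25]
  = -(5|25)    [25 ≡ 1 mod 8 ⇒ (2|25)^2 = +1]
  = -(25|5)    [QR: 5 ≡ 1 mod 4, sign kept]
  = -(0|5)    [25 ≡ 0 mod 5]
  = 0    [numerator 0, gcd > 1]

0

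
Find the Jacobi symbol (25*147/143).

1

By multiplicativity, (25·147/143) = (25/143)·(147/143).
First factor (25/143):
(25/143)
  = (143/25)    [QR: 25 ≡ 1 mod 4, sign kept]
  = (18/25)    [143 ≡ 18 mod 25]
  = (9/25)    [25 ≡ 1 mod 8 ⇒ (2/25) = +1]
  = (25/9)    [QR: 9 ≡ 1 mod 4, sign kept]
  = (7/9)    [25 ≡ 7 mod 9]
  = (9/7)    [QR: 9 ≡ 1 mod 4, sign kept]
  = (2/7)    [9 ≡ 2 mod 7]
  = (1/7)    [7 ≡ 7 mod 8 ⇒ (2/7) = +1]
  = 1    [(1/7) = 1]
Second factor (147/143):
(147/143)
  = (4/143)    [147 ≡ 4 mod 143]
  = (1/143)    [143 ≡ 7 mod 8 ⇒ (2/143)^2 = +1]
  = 1    [(1/143) = 1]
Product: (1)·(1) = 1.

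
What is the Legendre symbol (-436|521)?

Pull out -1: (-436|521) = (-1|521)·(436|521). Since 521 ≡ 1 (mod 4), (-1|521) = +1. Now have (436|521).
Factor out 2: 436 = 2^2·109. Since 521 ≡ 1 (mod 8), (2|521) = +1, and (2|521)^2 = +1. Now have (109|521).
109 ≡ 1 (mod 4), so quadratic reciprocity gives (109|521) = (521|109). Reduce: 521 ≡ 85 (mod 109). Now have (85|109).
85 ≡ 1 (mod 4), so quadratic reciprocity gives (85|109) = (109|85). Reduce: 109 ≡ 24 (mod 85). Now have (24|85).
Factor out 2: 24 = 2^3·3. Since 85 ≡ 5 (mod 8), (2|85) = -1, and (2|85)^3 = -1. Now have -(3|85).
85 ≡ 1 (mod 4), so quadratic reciprocity gives (3|85) = (85|3). Reduce: 85 ≡ 1 (mod 3). Now have -(1|3).
(1|3) = 1. Collecting the sign factors: -1.

-1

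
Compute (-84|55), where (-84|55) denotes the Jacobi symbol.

Reduce the numerator: -84 ≡ 26 (mod 55), so (-84|55) = (26|55).
Factor out 2: 26 = 2·13. Since 55 ≡ 7 (mod 8), (2|55) = +1. Now have (13|55).
13 ≡ 1 (mod 4), so quadratic reciprocity gives (13|55) = (55|13). Reduce: 55 ≡ 3 (mod 13). Now have (3|13).
13 ≡ 1 (mod 4), so quadratic reciprocity gives (3|13) = (13|3). Reduce: 13 ≡ 1 (mod 3). Now have (1|3).
(1|3) = 1. Collecting the sign factors: 1.

1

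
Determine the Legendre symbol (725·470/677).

By multiplicativity, (725·470/677) = (725/677)·(470/677).
First factor (725/677):
(725/677)
  = (48/677)    [725 ≡ 48 mod 677]
  = (3/677)    [677 ≡ 5 mod 8 ⇒ (2/677)^4 = +1]
  = (677/3)    [QR: 677 ≡ 1 mod 4, sign kept]
  = (2/3)    [677 ≡ 2 mod 3]
  = -(1/3)    [3 ≡ 3 mod 8 ⇒ (2/3) = -1]
  = -1    [(1/3) = 1]
Second factor (470/677):
(470/677)
  = -(235/677)    [677 ≡ 5 mod 8 ⇒ (2/677) = -1]
  = -(677/235)    [QR: 677 ≡ 1 mod 4, sign kept]
  = -(207/235)    [677 ≡ 207 mod 235]
  = (235/207)    [QR: both ≡ 3 mod 4, sign flips]
  = (28/207)    [235 ≡ 28 mod 207]
  = (7/207)    [207 ≡ 7 mod 8 ⇒ (2/207)^2 = +1]
  = -(207/7)    [QR: both ≡ 3 mod 4, sign flips]
  = -(4/7)    [207 ≡ 4 mod 7]
  = -(1/7)    [7 ≡ 7 mod 8 ⇒ (2/7)^2 = +1]
  = -1    [(1/7) = 1]
Product: (-1)·(-1) = 1.

1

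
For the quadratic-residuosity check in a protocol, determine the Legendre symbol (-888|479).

(-888|479)
  = (70|479)    [-888 ≡ 70 mod 479]
  = (35|479)    [479 ≡ 7 mod 8 ⇒ (2|479) = +1]
  = -(479|35)    [QR: both ≡ 3 mod 4, sign flips]
  = -(24|35)    [479 ≡ 24 mod 35]
  = (3|35)    [35 ≡ 3 mod 8 ⇒ (2|35)^3 = -1]
  = -(35|3)    [QR: both ≡ 3 mod 4, sign flips]
  = -(2|3)    [35 ≡ 2 mod 3]
  = (1|3)    [3 ≡ 3 mod 8 ⇒ (2|3) = -1]
  = 1    [(1|3) = 1]

1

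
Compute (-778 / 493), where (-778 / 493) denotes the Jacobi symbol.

(-778 / 493)
  = (208 / 493)    [-778 ≡ 208 mod 493]
  = (13 / 493)    [493 ≡ 5 mod 8 ⇒ (2 / 493)^4 = +1]
  = (493 / 13)    [QR: 13 ≡ 1 mod 4, sign kept]
  = (12 / 13)    [493 ≡ 12 mod 13]
  = (3 / 13)    [13 ≡ 5 mod 8 ⇒ (2 / 13)^2 = +1]
  = (13 / 3)    [QR: 13 ≡ 1 mod 4, sign kept]
  = (1 / 3)    [13 ≡ 1 mod 3]
  = 1    [(1 / 3) = 1]

1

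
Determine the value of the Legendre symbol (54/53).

1

Reduce the numerator: 54 ≡ 1 (mod 53), so (54/53) = (1/53).
(1/53) = 1. Collecting the sign factors: 1.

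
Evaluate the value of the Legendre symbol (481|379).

-1

Reduce the numerator: 481 ≡ 102 (mod 379), so (481|379) = (102|379).
Factor out 2: 102 = 2·51. Since 379 ≡ 3 (mod 8), (2|379) = -1. Now have -(51|379).
Both 51 ≡ 3 and 379 ≡ 3 (mod 4), so reciprocity gives (51|379) = -(379|51). Reduce: 379 ≡ 22 (mod 51). Now have (22|51).
Factor out 2: 22 = 2·11. Since 51 ≡ 3 (mod 8), (2|51) = -1. Now have -(11|51).
Both 11 ≡ 3 and 51 ≡ 3 (mod 4), so reciprocity gives (11|51) = -(51|11). Reduce: 51 ≡ 7 (mod 11). Now have (7|11).
Both 7 ≡ 3 and 11 ≡ 3 (mod 4), so reciprocity gives (7|11) = -(11|7). Reduce: 11 ≡ 4 (mod 7). Now have -(4|7).
Factor out 2: 4 = 2^2. Since 7 ≡ 7 (mod 8), (2|7) = +1, and (2|7)^2 = +1. Now have -(1|7).
(1|7) = 1. Collecting the sign factors: -1.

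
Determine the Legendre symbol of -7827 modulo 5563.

1

Pull out -1: (-7827 / 5563) = (-1 / 5563)·(7827 / 5563). Since 5563 ≡ 3 (mod 4), (-1 / 5563) = -1. Now have -(7827 / 5563).
Reduce the numerator: 7827 ≡ 2264 (mod 5563), so (7827 / 5563) = (2264 / 5563).
Factor out 2: 2264 = 2^3·283. Since 5563 ≡ 3 (mod 8), (2 / 5563) = -1, and (2 / 5563)^3 = -1. Now have (283 / 5563).
Both 283 ≡ 3 and 5563 ≡ 3 (mod 4), so reciprocity gives (283 / 5563) = -(5563 / 283). Reduce: 5563 ≡ 186 (mod 283). Now have -(186 / 283).
Factor out 2: 186 = 2·93. Since 283 ≡ 3 (mod 8), (2 / 283) = -1. Now have (93 / 283).
93 ≡ 1 (mod 4), so quadratic reciprocity gives (93 / 283) = (283 / 93). Reduce: 283 ≡ 4 (mod 93). Now have (4 / 93).
Factor out 2: 4 = 2^2. Since 93 ≡ 5 (mod 8), (2 / 93) = -1, and (2 / 93)^2 = +1. Now have (1 / 93).
(1 / 93) = 1. Collecting the sign factors: 1.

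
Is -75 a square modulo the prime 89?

Reduce the numerator: -75 ≡ 14 (mod 89), so (-75/89) = (14/89).
Factor out 2: 14 = 2·7. Since 89 ≡ 1 (mod 8), (2/89) = +1. Now have (7/89).
89 ≡ 1 (mod 4), so quadratic reciprocity gives (7/89) = (89/7). Reduce: 89 ≡ 5 (mod 7). Now have (5/7).
5 ≡ 1 (mod 4), so quadratic reciprocity gives (5/7) = (7/5). Reduce: 7 ≡ 2 (mod 5). Now have (2/5).
Factor out 2: 2 = 2. Since 5 ≡ 5 (mod 8), (2/5) = -1. Now have -(1/5).
(1/5) = 1. Collecting the sign factors: -1.
The Legendre symbol is -1, so x^2 ≡ -75 (mod 89) has no solution.

no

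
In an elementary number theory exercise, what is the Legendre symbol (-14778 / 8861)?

-1

Reduce the numerator: -14778 ≡ 2944 (mod 8861), so (-14778 / 8861) = (2944 / 8861).
Factor out 2: 2944 = 2^7·23. Since 8861 ≡ 5 (mod 8), (2 / 8861) = -1, and (2 / 8861)^7 = -1. Now have -(23 / 8861).
8861 ≡ 1 (mod 4), so quadratic reciprocity gives (23 / 8861) = (8861 / 23). Reduce: 8861 ≡ 6 (mod 23). Now have -(6 / 23).
Factor out 2: 6 = 2·3. Since 23 ≡ 7 (mod 8), (2 / 23) = +1. Now have -(3 / 23).
Both 3 ≡ 3 and 23 ≡ 3 (mod 4), so reciprocity gives (3 / 23) = -(23 / 3). Reduce: 23 ≡ 2 (mod 3). Now have (2 / 3).
Factor out 2: 2 = 2. Since 3 ≡ 3 (mod 8), (2 / 3) = -1. Now have -(1 / 3).
(1 / 3) = 1. Collecting the sign factors: -1.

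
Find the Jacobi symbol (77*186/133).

0

By multiplicativity, (77·186/133) = (77/133)·(186/133).
First factor (77/133):
77 ≡ 1 (mod 4), so quadratic reciprocity gives (77/133) = (133/77). Reduce: 133 ≡ 56 (mod 77). Now have (56/77).
Factor out 2: 56 = 2^3·7. Since 77 ≡ 5 (mod 8), (2/77) = -1, and (2/77)^3 = -1. Now have -(7/77).
77 ≡ 1 (mod 4), so quadratic reciprocity gives (7/77) = (77/7). Reduce: 77 ≡ 0 (mod 7). Now have -(0/7).
The numerator is now 0 with denominator 7 > 1: the symbol is 0.
Second factor (186/133):
Reduce the numerator: 186 ≡ 53 (mod 133), so (186/133) = (53/133).
53 ≡ 1 (mod 4), so quadratic reciprocity gives (53/133) = (133/53). Reduce: 133 ≡ 27 (mod 53). Now have (27/53).
53 ≡ 1 (mod 4), so quadratic reciprocity gives (27/53) = (53/27). Reduce: 53 ≡ 26 (mod 27). Now have (26/27).
Factor out 2: 26 = 2·13. Since 27 ≡ 3 (mod 8), (2/27) = -1. Now have -(13/27).
13 ≡ 1 (mod 4), so quadratic reciprocity gives (13/27) = (27/13). Reduce: 27 ≡ 1 (mod 13). Now have -(1/13).
(1/13) = 1. Collecting the sign factors: -1.
Product: (0)·(-1) = 0.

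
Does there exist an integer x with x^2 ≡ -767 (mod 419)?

no

(-767/419)
  = -(767/419)    [419 ≡ 3 mod 4 ⇒ (-1/419) = -1]
  = -(348/419)    [767 ≡ 348 mod 419]
  = -(87/419)    [419 ≡ 3 mod 8 ⇒ (2/419)^2 = +1]
  = (419/87)    [QR: both ≡ 3 mod 4, sign flips]
  = (71/87)    [419 ≡ 71 mod 87]
  = -(87/71)    [QR: both ≡ 3 mod 4, sign flips]
  = -(16/71)    [87 ≡ 16 mod 71]
  = -(1/71)    [71 ≡ 7 mod 8 ⇒ (2/71)^4 = +1]
  = -1    [(1/71) = 1]
(-767/419) = -1, and 419 is prime, so -767 is not a quadratic residue mod 419.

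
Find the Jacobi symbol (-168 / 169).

1

Reduce the numerator: -168 ≡ 1 (mod 169), so (-168 / 169) = (1 / 169).
(1 / 169) = 1. Collecting the sign factors: 1.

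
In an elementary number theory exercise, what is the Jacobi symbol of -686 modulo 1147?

Reduce the numerator: -686 ≡ 461 (mod 1147), so (-686/1147) = (461/1147).
461 ≡ 1 (mod 4), so quadratic reciprocity gives (461/1147) = (1147/461). Reduce: 1147 ≡ 225 (mod 461). Now have (225/461).
225 ≡ 1 (mod 4), so quadratic reciprocity gives (225/461) = (461/225). Reduce: 461 ≡ 11 (mod 225). Now have (11/225).
225 ≡ 1 (mod 4), so quadratic reciprocity gives (11/225) = (225/11). Reduce: 225 ≡ 5 (mod 11). Now have (5/11).
5 ≡ 1 (mod 4), so quadratic reciprocity gives (5/11) = (11/5). Reduce: 11 ≡ 1 (mod 5). Now have (1/5).
(1/5) = 1. Collecting the sign factors: 1.

1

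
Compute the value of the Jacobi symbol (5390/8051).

Factor out 2: 5390 = 2·2695. Since 8051 ≡ 3 (mod 8), (2/8051) = -1. Now have -(2695/8051).
Both 2695 ≡ 3 and 8051 ≡ 3 (mod 4), so reciprocity gives (2695/8051) = -(8051/2695). Reduce: 8051 ≡ 2661 (mod 2695). Now have (2661/2695).
2661 ≡ 1 (mod 4), so quadratic reciprocity gives (2661/2695) = (2695/2661). Reduce: 2695 ≡ 34 (mod 2661). Now have (34/2661).
Factor out 2: 34 = 2·17. Since 2661 ≡ 5 (mod 8), (2/2661) = -1. Now have -(17/2661).
17 ≡ 1 (mod 4), so quadratic reciprocity gives (17/2661) = (2661/17). Reduce: 2661 ≡ 9 (mod 17). Now have -(9/17).
9 ≡ 1 (mod 4), so quadratic reciprocity gives (9/17) = (17/9). Reduce: 17 ≡ 8 (mod 9). Now have -(8/9).
Factor out 2: 8 = 2^3. Since 9 ≡ 1 (mod 8), (2/9) = +1, and (2/9)^3 = +1. Now have -(1/9).
(1/9) = 1. Collecting the sign factors: -1.

-1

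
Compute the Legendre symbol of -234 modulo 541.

1

Reduce the numerator: -234 ≡ 307 (mod 541), so (-234/541) = (307/541).
541 ≡ 1 (mod 4), so quadratic reciprocity gives (307/541) = (541/307). Reduce: 541 ≡ 234 (mod 307). Now have (234/307).
Factor out 2: 234 = 2·117. Since 307 ≡ 3 (mod 8), (2/307) = -1. Now have -(117/307).
117 ≡ 1 (mod 4), so quadratic reciprocity gives (117/307) = (307/117). Reduce: 307 ≡ 73 (mod 117). Now have -(73/117).
73 ≡ 1 (mod 4), so quadratic reciprocity gives (73/117) = (117/73). Reduce: 117 ≡ 44 (mod 73). Now have -(44/73).
Factor out 2: 44 = 2^2·11. Since 73 ≡ 1 (mod 8), (2/73) = +1, and (2/73)^2 = +1. Now have -(11/73).
73 ≡ 1 (mod 4), so quadratic reciprocity gives (11/73) = (73/11). Reduce: 73 ≡ 7 (mod 11). Now have -(7/11).
Both 7 ≡ 3 and 11 ≡ 3 (mod 4), so reciprocity gives (7/11) = -(11/7). Reduce: 11 ≡ 4 (mod 7). Now have (4/7).
Factor out 2: 4 = 2^2. Since 7 ≡ 7 (mod 8), (2/7) = +1, and (2/7)^2 = +1. Now have (1/7).
(1/7) = 1. Collecting the sign factors: 1.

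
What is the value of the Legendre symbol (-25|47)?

(-25|47)
  = (22|47)    [-25 ≡ 22 mod 47]
  = (11|47)    [47 ≡ 7 mod 8 ⇒ (2|47) = +1]
  = -(47|11)    [QR: both ≡ 3 mod 4, sign flips]
  = -(3|11)    [47 ≡ 3 mod 11]
  = (11|3)    [QR: both ≡ 3 mod 4, sign flips]
  = (2|3)    [11 ≡ 2 mod 3]
  = -(1|3)    [3 ≡ 3 mod 8 ⇒ (2|3) = -1]
  = -1    [(1|3) = 1]

-1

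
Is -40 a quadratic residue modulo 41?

yes

Reduce the numerator: -40 ≡ 1 (mod 41), so (-40|41) = (1|41).
(1|41) = 1. Collecting the sign factors: 1.
The Legendre symbol is 1, so x^2 ≡ -40 (mod 41) has solution.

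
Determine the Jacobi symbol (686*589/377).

By multiplicativity, (686·589/377) = (686/377)·(589/377).
First factor (686/377):
Reduce the numerator: 686 ≡ 309 (mod 377), so (686/377) = (309/377).
309 ≡ 1 (mod 4), so quadratic reciprocity gives (309/377) = (377/309). Reduce: 377 ≡ 68 (mod 309). Now have (68/309).
Factor out 2: 68 = 2^2·17. Since 309 ≡ 5 (mod 8), (2/309) = -1, and (2/309)^2 = +1. Now have (17/309).
17 ≡ 1 (mod 4), so quadratic reciprocity gives (17/309) = (309/17). Reduce: 309 ≡ 3 (mod 17). Now have (3/17).
17 ≡ 1 (mod 4), so quadratic reciprocity gives (3/17) = (17/3). Reduce: 17 ≡ 2 (mod 3). Now have (2/3).
Factor out 2: 2 = 2. Since 3 ≡ 3 (mod 8), (2/3) = -1. Now have -(1/3).
(1/3) = 1. Collecting the sign factors: -1.
Second factor (589/377):
Reduce the numerator: 589 ≡ 212 (mod 377), so (589/377) = (212/377).
Factor out 2: 212 = 2^2·53. Since 377 ≡ 1 (mod 8), (2/377) = +1, and (2/377)^2 = +1. Now have (53/377).
53 ≡ 1 (mod 4), so quadratic reciprocity gives (53/377) = (377/53). Reduce: 377 ≡ 6 (mod 53). Now have (6/53).
Factor out 2: 6 = 2·3. Since 53 ≡ 5 (mod 8), (2/53) = -1. Now have -(3/53).
53 ≡ 1 (mod 4), so quadratic reciprocity gives (3/53) = (53/3). Reduce: 53 ≡ 2 (mod 3). Now have -(2/3).
Factor out 2: 2 = 2. Since 3 ≡ 3 (mod 8), (2/3) = -1. Now have (1/3).
(1/3) = 1. Collecting the sign factors: 1.
Product: (-1)·(1) = -1.

-1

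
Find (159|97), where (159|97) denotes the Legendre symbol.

1

Reduce the numerator: 159 ≡ 62 (mod 97), so (159|97) = (62|97).
Factor out 2: 62 = 2·31. Since 97 ≡ 1 (mod 8), (2|97) = +1. Now have (31|97).
97 ≡ 1 (mod 4), so quadratic reciprocity gives (31|97) = (97|31). Reduce: 97 ≡ 4 (mod 31). Now have (4|31).
Factor out 2: 4 = 2^2. Since 31 ≡ 7 (mod 8), (2|31) = +1, and (2|31)^2 = +1. Now have (1|31).
(1|31) = 1. Collecting the sign factors: 1.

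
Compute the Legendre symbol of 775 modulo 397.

1

Reduce the numerator: 775 ≡ 378 (mod 397), so (775 / 397) = (378 / 397).
Factor out 2: 378 = 2·189. Since 397 ≡ 5 (mod 8), (2 / 397) = -1. Now have -(189 / 397).
189 ≡ 1 (mod 4), so quadratic reciprocity gives (189 / 397) = (397 / 189). Reduce: 397 ≡ 19 (mod 189). Now have -(19 / 189).
189 ≡ 1 (mod 4), so quadratic reciprocity gives (19 / 189) = (189 / 19). Reduce: 189 ≡ 18 (mod 19). Now have -(18 / 19).
Factor out 2: 18 = 2·9. Since 19 ≡ 3 (mod 8), (2 / 19) = -1. Now have (9 / 19).
9 ≡ 1 (mod 4), so quadratic reciprocity gives (9 / 19) = (19 / 9). Reduce: 19 ≡ 1 (mod 9). Now have (1 / 9).
(1 / 9) = 1. Collecting the sign factors: 1.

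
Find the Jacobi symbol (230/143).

-1

Reduce the numerator: 230 ≡ 87 (mod 143), so (230/143) = (87/143).
Both 87 ≡ 3 and 143 ≡ 3 (mod 4), so reciprocity gives (87/143) = -(143/87). Reduce: 143 ≡ 56 (mod 87). Now have -(56/87).
Factor out 2: 56 = 2^3·7. Since 87 ≡ 7 (mod 8), (2/87) = +1, and (2/87)^3 = +1. Now have -(7/87).
Both 7 ≡ 3 and 87 ≡ 3 (mod 4), so reciprocity gives (7/87) = -(87/7). Reduce: 87 ≡ 3 (mod 7). Now have (3/7).
Both 3 ≡ 3 and 7 ≡ 3 (mod 4), so reciprocity gives (3/7) = -(7/3). Reduce: 7 ≡ 1 (mod 3). Now have -(1/3).
(1/3) = 1. Collecting the sign factors: -1.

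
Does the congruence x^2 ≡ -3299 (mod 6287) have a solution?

(-3299/6287)
  = -(3299/6287)    [6287 ≡ 3 mod 4 ⇒ (-1/6287) = -1]
  = (6287/3299)    [QR: both ≡ 3 mod 4, sign flips]
  = (2988/3299)    [6287 ≡ 2988 mod 3299]
  = (747/3299)    [3299 ≡ 3 mod 8 ⇒ (2/3299)^2 = +1]
  = -(3299/747)    [QR: both ≡ 3 mod 4, sign flips]
  = -(311/747)    [3299 ≡ 311 mod 747]
  = (747/311)    [QR: both ≡ 3 mod 4, sign flips]
  = (125/311)    [747 ≡ 125 mod 311]
  = (311/125)    [QR: 125 ≡ 1 mod 4, sign kept]
  = (61/125)    [311 ≡ 61 mod 125]
  = (125/61)    [QR: 61 ≡ 1 mod 4, sign kept]
  = (3/61)    [125 ≡ 3 mod 61]
  = (61/3)    [QR: 61 ≡ 1 mod 4, sign kept]
  = (1/3)    [61 ≡ 1 mod 3]
  = 1    [(1/3) = 1]
The Legendre symbol is 1, so x^2 ≡ -3299 (mod 6287) has solution.

yes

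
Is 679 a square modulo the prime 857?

no

(679/857)
  = (857/679)    [QR: 857 ≡ 1 mod 4, sign kept]
  = (178/679)    [857 ≡ 178 mod 679]
  = (89/679)    [679 ≡ 7 mod 8 ⇒ (2/679) = +1]
  = (679/89)    [QR: 89 ≡ 1 mod 4, sign kept]
  = (56/89)    [679 ≡ 56 mod 89]
  = (7/89)    [89 ≡ 1 mod 8 ⇒ (2/89)^3 = +1]
  = (89/7)    [QR: 89 ≡ 1 mod 4, sign kept]
  = (5/7)    [89 ≡ 5 mod 7]
  = (7/5)    [QR: 5 ≡ 1 mod 4, sign kept]
  = (2/5)    [7 ≡ 2 mod 5]
  = -(1/5)    [5 ≡ 5 mod 8 ⇒ (2/5) = -1]
  = -1    [(1/5) = 1]
(679/857) = -1, and 857 is prime, so 679 is not a quadratic residue mod 857.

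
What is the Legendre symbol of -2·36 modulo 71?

-1

By multiplicativity, (-2·36/71) = (-2/71)·(36/71).
First factor (-2/71):
Pull out -1: (-2/71) = (-1/71)·(2/71). Since 71 ≡ 3 (mod 4), (-1/71) = -1. Now have -(2/71).
Factor out 2: 2 = 2. Since 71 ≡ 7 (mod 8), (2/71) = +1. Now have -(1/71).
(1/71) = 1. Collecting the sign factors: -1.
Second factor (36/71):
Factor out 2: 36 = 2^2·9. Since 71 ≡ 7 (mod 8), (2/71) = +1, and (2/71)^2 = +1. Now have (9/71).
9 ≡ 1 (mod 4), so quadratic reciprocity gives (9/71) = (71/9). Reduce: 71 ≡ 8 (mod 9). Now have (8/9).
Factor out 2: 8 = 2^3. Since 9 ≡ 1 (mod 8), (2/9) = +1, and (2/9)^3 = +1. Now have (1/9).
(1/9) = 1. Collecting the sign factors: 1.
Product: (-1)·(1) = -1.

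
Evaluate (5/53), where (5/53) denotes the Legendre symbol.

-1

(5/53)
  = (53/5)    [QR: 5 ≡ 1 mod 4, sign kept]
  = (3/5)    [53 ≡ 3 mod 5]
  = (5/3)    [QR: 5 ≡ 1 mod 4, sign kept]
  = (2/3)    [5 ≡ 2 mod 3]
  = -(1/3)    [3 ≡ 3 mod 8 ⇒ (2/3) = -1]
  = -1    [(1/3) = 1]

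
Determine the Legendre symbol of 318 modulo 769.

(318 / 769)
  = (159 / 769)    [769 ≡ 1 mod 8 ⇒ (2 / 769) = +1]
  = (769 / 159)    [QR: 769 ≡ 1 mod 4, sign kept]
  = (133 / 159)    [769 ≡ 133 mod 159]
  = (159 / 133)    [QR: 133 ≡ 1 mod 4, sign kept]
  = (26 / 133)    [159 ≡ 26 mod 133]
  = -(13 / 133)    [133 ≡ 5 mod 8 ⇒ (2 / 133) = -1]
  = -(133 / 13)    [QR: 13 ≡ 1 mod 4, sign kept]
  = -(3 / 13)    [133 ≡ 3 mod 13]
  = -(13 / 3)    [QR: 13 ≡ 1 mod 4, sign kept]
  = -(1 / 3)    [13 ≡ 1 mod 3]
  = -1    [(1 / 3) = 1]

-1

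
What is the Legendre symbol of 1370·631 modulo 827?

By multiplicativity, (1370·631 / 827) = (1370 / 827)·(631 / 827).
First factor (1370 / 827):
(1370 / 827)
  = (543 / 827)    [1370 ≡ 543 mod 827]
  = -(827 / 543)    [QR: both ≡ 3 mod 4, sign flips]
  = -(284 / 543)    [827 ≡ 284 mod 543]
  = -(71 / 543)    [543 ≡ 7 mod 8 ⇒ (2 / 543)^2 = +1]
  = (543 / 71)    [QR: both ≡ 3 mod 4, sign flips]
  = (46 / 71)    [543 ≡ 46 mod 71]
  = (23 / 71)    [71 ≡ 7 mod 8 ⇒ (2 / 71) = +1]
  = -(71 / 23)    [QR: both ≡ 3 mod 4, sign flips]
  = -(2 / 23)    [71 ≡ 2 mod 23]
  = -(1 / 23)    [23 ≡ 7 mod 8 ⇒ (2 / 23) = +1]
  = -1    [(1 / 23) = 1]
Second factor (631 / 827):
(631 / 827)
  = -(827 / 631)    [QR: both ≡ 3 mod 4, sign flips]
  = -(196 / 631)    [827 ≡ 196 mod 631]
  = -(49 / 631)    [631 ≡ 7 mod 8 ⇒ (2 / 631)^2 = +1]
  = -(631 / 49)    [QR: 49 ≡ 1 mod 4, sign kept]
  = -(43 / 49)    [631 ≡ 43 mod 49]
  = -(49 / 43)    [QR: 49 ≡ 1 mod 4, sign kept]
  = -(6 / 43)    [49 ≡ 6 mod 43]
  = (3 / 43)    [43 ≡ 3 mod 8 ⇒ (2 / 43) = -1]
  = -(43 / 3)    [QR: both ≡ 3 mod 4, sign flips]
  = -(1 / 3)    [43 ≡ 1 mod 3]
  = -1    [(1 / 3) = 1]
Product: (-1)·(-1) = 1.

1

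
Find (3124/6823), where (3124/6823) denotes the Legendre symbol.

(3124/6823)
  = (781/6823)    [6823 ≡ 7 mod 8 ⇒ (2/6823)^2 = +1]
  = (6823/781)    [QR: 781 ≡ 1 mod 4, sign kept]
  = (575/781)    [6823 ≡ 575 mod 781]
  = (781/575)    [QR: 781 ≡ 1 mod 4, sign kept]
  = (206/575)    [781 ≡ 206 mod 575]
  = (103/575)    [575 ≡ 7 mod 8 ⇒ (2/575) = +1]
  = -(575/103)    [QR: both ≡ 3 mod 4, sign flips]
  = -(60/103)    [575 ≡ 60 mod 103]
  = -(15/103)    [103 ≡ 7 mod 8 ⇒ (2/103)^2 = +1]
  = (103/15)    [QR: both ≡ 3 mod 4, sign flips]
  = (13/15)    [103 ≡ 13 mod 15]
  = (15/13)    [QR: 13 ≡ 1 mod 4, sign kept]
  = (2/13)    [15 ≡ 2 mod 13]
  = -(1/13)    [13 ≡ 5 mod 8 ⇒ (2/13) = -1]
  = -1    [(1/13) = 1]

-1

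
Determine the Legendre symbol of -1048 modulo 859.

(-1048 / 859)
  = (670 / 859)    [-1048 ≡ 670 mod 859]
  = -(335 / 859)    [859 ≡ 3 mod 8 ⇒ (2 / 859) = -1]
  = (859 / 335)    [QR: both ≡ 3 mod 4, sign flips]
  = (189 / 335)    [859 ≡ 189 mod 335]
  = (335 / 189)    [QR: 189 ≡ 1 mod 4, sign kept]
  = (146 / 189)    [335 ≡ 146 mod 189]
  = -(73 / 189)    [189 ≡ 5 mod 8 ⇒ (2 / 189) = -1]
  = -(189 / 73)    [QR: 73 ≡ 1 mod 4, sign kept]
  = -(43 / 73)    [189 ≡ 43 mod 73]
  = -(73 / 43)    [QR: 73 ≡ 1 mod 4, sign kept]
  = -(30 / 43)    [73 ≡ 30 mod 43]
  = (15 / 43)    [43 ≡ 3 mod 8 ⇒ (2 / 43) = -1]
  = -(43 / 15)    [QR: both ≡ 3 mod 4, sign flips]
  = -(13 / 15)    [43 ≡ 13 mod 15]
  = -(15 / 13)    [QR: 13 ≡ 1 mod 4, sign kept]
  = -(2 / 13)    [15 ≡ 2 mod 13]
  = (1 / 13)    [13 ≡ 5 mod 8 ⇒ (2 / 13) = -1]
  = 1    [(1 / 13) = 1]

1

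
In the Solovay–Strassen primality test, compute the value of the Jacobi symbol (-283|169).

1

(-283|169)
  = (55|169)    [-283 ≡ 55 mod 169]
  = (169|55)    [QR: 169 ≡ 1 mod 4, sign kept]
  = (4|55)    [169 ≡ 4 mod 55]
  = (1|55)    [55 ≡ 7 mod 8 ⇒ (2|55)^2 = +1]
  = 1    [(1|55) = 1]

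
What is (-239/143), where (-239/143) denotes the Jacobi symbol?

(-239/143)
  = (47/143)    [-239 ≡ 47 mod 143]
  = -(143/47)    [QR: both ≡ 3 mod 4, sign flips]
  = -(2/47)    [143 ≡ 2 mod 47]
  = -(1/47)    [47 ≡ 7 mod 8 ⇒ (2/47) = +1]
  = -1    [(1/47) = 1]

-1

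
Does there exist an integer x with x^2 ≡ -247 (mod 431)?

Reduce the numerator: -247 ≡ 184 (mod 431), so (-247/431) = (184/431).
Factor out 2: 184 = 2^3·23. Since 431 ≡ 7 (mod 8), (2/431) = +1, and (2/431)^3 = +1. Now have (23/431).
Both 23 ≡ 3 and 431 ≡ 3 (mod 4), so reciprocity gives (23/431) = -(431/23). Reduce: 431 ≡ 17 (mod 23). Now have -(17/23).
17 ≡ 1 (mod 4), so quadratic reciprocity gives (17/23) = (23/17). Reduce: 23 ≡ 6 (mod 17). Now have -(6/17).
Factor out 2: 6 = 2·3. Since 17 ≡ 1 (mod 8), (2/17) = +1. Now have -(3/17).
17 ≡ 1 (mod 4), so quadratic reciprocity gives (3/17) = (17/3). Reduce: 17 ≡ 2 (mod 3). Now have -(2/3).
Factor out 2: 2 = 2. Since 3 ≡ 3 (mod 8), (2/3) = -1. Now have (1/3).
(1/3) = 1. Collecting the sign factors: 1.
(-247/431) = 1, and 431 is prime, so -247 is a quadratic residue mod 431.

yes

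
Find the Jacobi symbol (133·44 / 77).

0

By multiplicativity, (133·44 / 77) = (133 / 77)·(44 / 77).
First factor (133 / 77):
Reduce the numerator: 133 ≡ 56 (mod 77), so (133 / 77) = (56 / 77).
Factor out 2: 56 = 2^3·7. Since 77 ≡ 5 (mod 8), (2 / 77) = -1, and (2 / 77)^3 = -1. Now have -(7 / 77).
77 ≡ 1 (mod 4), so quadratic reciprocity gives (7 / 77) = (77 / 7). Reduce: 77 ≡ 0 (mod 7). Now have -(0 / 7).
The numerator is now 0 with denominator 7 > 1: the symbol is 0.
Second factor (44 / 77):
Factor out 2: 44 = 2^2·11. Since 77 ≡ 5 (mod 8), (2 / 77) = -1, and (2 / 77)^2 = +1. Now have (11 / 77).
77 ≡ 1 (mod 4), so quadratic reciprocity gives (11 / 77) = (77 / 11). Reduce: 77 ≡ 0 (mod 11). Now have (0 / 11).
The numerator is now 0 with denominator 11 > 1: the symbol is 0.
Product: (0)·(0) = 0.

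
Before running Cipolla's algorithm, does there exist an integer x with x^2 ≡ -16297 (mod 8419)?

(-16297/8419)
  = (541/8419)    [-16297 ≡ 541 mod 8419]
  = (8419/541)    [QR: 541 ≡ 1 mod 4, sign kept]
  = (304/541)    [8419 ≡ 304 mod 541]
  = (19/541)    [541 ≡ 5 mod 8 ⇒ (2/541)^4 = +1]
  = (541/19)    [QR: 541 ≡ 1 mod 4, sign kept]
  = (9/19)    [541 ≡ 9 mod 19]
  = (19/9)    [QR: 9 ≡ 1 mod 4, sign kept]
  = (1/9)    [19 ≡ 1 mod 9]
  = 1    [(1/9) = 1]
(-16297/8419) = 1, and 8419 is prime, so -16297 is a quadratic residue mod 8419.

yes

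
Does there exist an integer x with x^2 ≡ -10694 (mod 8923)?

no

Pull out -1: (-10694/8923) = (-1/8923)·(10694/8923). Since 8923 ≡ 3 (mod 4), (-1/8923) = -1. Now have -(10694/8923).
Reduce the numerator: 10694 ≡ 1771 (mod 8923), so (10694/8923) = (1771/8923).
Both 1771 ≡ 3 and 8923 ≡ 3 (mod 4), so reciprocity gives (1771/8923) = -(8923/1771). Reduce: 8923 ≡ 68 (mod 1771). Now have (68/1771).
Factor out 2: 68 = 2^2·17. Since 1771 ≡ 3 (mod 8), (2/1771) = -1, and (2/1771)^2 = +1. Now have (17/1771).
17 ≡ 1 (mod 4), so quadratic reciprocity gives (17/1771) = (1771/17). Reduce: 1771 ≡ 3 (mod 17). Now have (3/17).
17 ≡ 1 (mod 4), so quadratic reciprocity gives (3/17) = (17/3). Reduce: 17 ≡ 2 (mod 3). Now have (2/3).
Factor out 2: 2 = 2. Since 3 ≡ 3 (mod 8), (2/3) = -1. Now have -(1/3).
(1/3) = 1. Collecting the sign factors: -1.
The Legendre symbol is -1, so x^2 ≡ -10694 (mod 8923) has no solution.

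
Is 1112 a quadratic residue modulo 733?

no

(1112/733)
  = (379/733)    [1112 ≡ 379 mod 733]
  = (733/379)    [QR: 733 ≡ 1 mod 4, sign kept]
  = (354/379)    [733 ≡ 354 mod 379]
  = -(177/379)    [379 ≡ 3 mod 8 ⇒ (2/379) = -1]
  = -(379/177)    [QR: 177 ≡ 1 mod 4, sign kept]
  = -(25/177)    [379 ≡ 25 mod 177]
  = -(177/25)    [QR: 25 ≡ 1 mod 4, sign kept]
  = -(2/25)    [177 ≡ 2 mod 25]
  = -(1/25)    [25 ≡ 1 mod 8 ⇒ (2/25) = +1]
  = -1    [(1/25) = 1]
(1112/733) = -1, and 733 is prime, so 1112 is not a quadratic residue mod 733.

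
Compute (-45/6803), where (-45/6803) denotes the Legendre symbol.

(-45/6803)
  = -(45/6803)    [6803 ≡ 3 mod 4 ⇒ (-1/6803) = -1]
  = -(6803/45)    [QR: 45 ≡ 1 mod 4, sign kept]
  = -(8/45)    [6803 ≡ 8 mod 45]
  = (1/45)    [45 ≡ 5 mod 8 ⇒ (2/45)^3 = -1]
  = 1    [(1/45) = 1]

1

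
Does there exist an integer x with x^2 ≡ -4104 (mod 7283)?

no

(-4104|7283)
  = -(4104|7283)    [7283 ≡ 3 mod 4 ⇒ (-1|7283) = -1]
  = (513|7283)    [7283 ≡ 3 mod 8 ⇒ (2|7283)^3 = -1]
  = (7283|513)    [QR: 513 ≡ 1 mod 4, sign kept]
  = (101|513)    [7283 ≡ 101 mod 513]
  = (513|101)    [QR: 101 ≡ 1 mod 4, sign kept]
  = (8|101)    [513 ≡ 8 mod 101]
  = -(1|101)    [101 ≡ 5 mod 8 ⇒ (2|101)^3 = -1]
  = -1    [(1|101) = 1]
The Legendre symbol is -1, so x^2 ≡ -4104 (mod 7283) has no solution.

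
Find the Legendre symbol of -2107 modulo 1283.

Pull out -1: (-2107 / 1283) = (-1 / 1283)·(2107 / 1283). Since 1283 ≡ 3 (mod 4), (-1 / 1283) = -1. Now have -(2107 / 1283).
Reduce the numerator: 2107 ≡ 824 (mod 1283), so (2107 / 1283) = (824 / 1283).
Factor out 2: 824 = 2^3·103. Since 1283 ≡ 3 (mod 8), (2 / 1283) = -1, and (2 / 1283)^3 = -1. Now have (103 / 1283).
Both 103 ≡ 3 and 1283 ≡ 3 (mod 4), so reciprocity gives (103 / 1283) = -(1283 / 103). Reduce: 1283 ≡ 47 (mod 103). Now have -(47 / 103).
Both 47 ≡ 3 and 103 ≡ 3 (mod 4), so reciprocity gives (47 / 103) = -(103 / 47). Reduce: 103 ≡ 9 (mod 47). Now have (9 / 47).
9 ≡ 1 (mod 4), so quadratic reciprocity gives (9 / 47) = (47 / 9). Reduce: 47 ≡ 2 (mod 9). Now have (2 / 9).
Factor out 2: 2 = 2. Since 9 ≡ 1 (mod 8), (2 / 9) = +1. Now have (1 / 9).
(1 / 9) = 1. Collecting the sign factors: 1.

1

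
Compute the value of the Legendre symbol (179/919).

1

Both 179 ≡ 3 and 919 ≡ 3 (mod 4), so reciprocity gives (179/919) = -(919/179). Reduce: 919 ≡ 24 (mod 179). Now have -(24/179).
Factor out 2: 24 = 2^3·3. Since 179 ≡ 3 (mod 8), (2/179) = -1, and (2/179)^3 = -1. Now have (3/179).
Both 3 ≡ 3 and 179 ≡ 3 (mod 4), so reciprocity gives (3/179) = -(179/3). Reduce: 179 ≡ 2 (mod 3). Now have -(2/3).
Factor out 2: 2 = 2. Since 3 ≡ 3 (mod 8), (2/3) = -1. Now have (1/3).
(1/3) = 1. Collecting the sign factors: 1.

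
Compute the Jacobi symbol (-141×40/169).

1

By multiplicativity, (-141·40/169) = (-141/169)·(40/169).
First factor (-141/169):
Reduce the numerator: -141 ≡ 28 (mod 169), so (-141/169) = (28/169).
Factor out 2: 28 = 2^2·7. Since 169 ≡ 1 (mod 8), (2/169) = +1, and (2/169)^2 = +1. Now have (7/169).
169 ≡ 1 (mod 4), so quadratic reciprocity gives (7/169) = (169/7). Reduce: 169 ≡ 1 (mod 7). Now have (1/7).
(1/7) = 1. Collecting the sign factors: 1.
Second factor (40/169):
Factor out 2: 40 = 2^3·5. Since 169 ≡ 1 (mod 8), (2/169) = +1, and (2/169)^3 = +1. Now have (5/169).
5 ≡ 1 (mod 4), so quadratic reciprocity gives (5/169) = (169/5). Reduce: 169 ≡ 4 (mod 5). Now have (4/5).
Factor out 2: 4 = 2^2. Since 5 ≡ 5 (mod 8), (2/5) = -1, and (2/5)^2 = +1. Now have (1/5).
(1/5) = 1. Collecting the sign factors: 1.
Product: (1)·(1) = 1.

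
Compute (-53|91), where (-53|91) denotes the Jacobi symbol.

-1

Reduce the numerator: -53 ≡ 38 (mod 91), so (-53|91) = (38|91).
Factor out 2: 38 = 2·19. Since 91 ≡ 3 (mod 8), (2|91) = -1. Now have -(19|91).
Both 19 ≡ 3 and 91 ≡ 3 (mod 4), so reciprocity gives (19|91) = -(91|19). Reduce: 91 ≡ 15 (mod 19). Now have (15|19).
Both 15 ≡ 3 and 19 ≡ 3 (mod 4), so reciprocity gives (15|19) = -(19|15). Reduce: 19 ≡ 4 (mod 15). Now have -(4|15).
Factor out 2: 4 = 2^2. Since 15 ≡ 7 (mod 8), (2|15) = +1, and (2|15)^2 = +1. Now have -(1|15).
(1|15) = 1. Collecting the sign factors: -1.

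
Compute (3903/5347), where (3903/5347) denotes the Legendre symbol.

-1

Both 3903 ≡ 3 and 5347 ≡ 3 (mod 4), so reciprocity gives (3903/5347) = -(5347/3903). Reduce: 5347 ≡ 1444 (mod 3903). Now have -(1444/3903).
Factor out 2: 1444 = 2^2·361. Since 3903 ≡ 7 (mod 8), (2/3903) = +1, and (2/3903)^2 = +1. Now have -(361/3903).
361 ≡ 1 (mod 4), so quadratic reciprocity gives (361/3903) = (3903/361). Reduce: 3903 ≡ 293 (mod 361). Now have -(293/361).
293 ≡ 1 (mod 4), so quadratic reciprocity gives (293/361) = (361/293). Reduce: 361 ≡ 68 (mod 293). Now have -(68/293).
Factor out 2: 68 = 2^2·17. Since 293 ≡ 5 (mod 8), (2/293) = -1, and (2/293)^2 = +1. Now have -(17/293).
17 ≡ 1 (mod 4), so quadratic reciprocity gives (17/293) = (293/17). Reduce: 293 ≡ 4 (mod 17). Now have -(4/17).
Factor out 2: 4 = 2^2. Since 17 ≡ 1 (mod 8), (2/17) = +1, and (2/17)^2 = +1. Now have -(1/17).
(1/17) = 1. Collecting the sign factors: -1.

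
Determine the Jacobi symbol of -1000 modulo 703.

1

Pull out -1: (-1000/703) = (-1/703)·(1000/703). Since 703 ≡ 3 (mod 4), (-1/703) = -1. Now have -(1000/703).
Reduce the numerator: 1000 ≡ 297 (mod 703), so (1000/703) = (297/703).
297 ≡ 1 (mod 4), so quadratic reciprocity gives (297/703) = (703/297). Reduce: 703 ≡ 109 (mod 297). Now have -(109/297).
109 ≡ 1 (mod 4), so quadratic reciprocity gives (109/297) = (297/109). Reduce: 297 ≡ 79 (mod 109). Now have -(79/109).
109 ≡ 1 (mod 4), so quadratic reciprocity gives (79/109) = (109/79). Reduce: 109 ≡ 30 (mod 79). Now have -(30/79).
Factor out 2: 30 = 2·15. Since 79 ≡ 7 (mod 8), (2/79) = +1. Now have -(15/79).
Both 15 ≡ 3 and 79 ≡ 3 (mod 4), so reciprocity gives (15/79) = -(79/15). Reduce: 79 ≡ 4 (mod 15). Now have (4/15).
Factor out 2: 4 = 2^2. Since 15 ≡ 7 (mod 8), (2/15) = +1, and (2/15)^2 = +1. Now have (1/15).
(1/15) = 1. Collecting the sign factors: 1.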